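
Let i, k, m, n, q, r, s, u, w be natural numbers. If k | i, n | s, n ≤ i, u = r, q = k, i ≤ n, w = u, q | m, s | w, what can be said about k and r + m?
k | r + m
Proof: Since n ≤ i and i ≤ n, n = i. n | s and s | w, so n | w. n = i, so i | w. Since k | i, k | w. Because w = u, k | u. u = r, so k | r. q = k and q | m, hence k | m. Because k | r, k | r + m.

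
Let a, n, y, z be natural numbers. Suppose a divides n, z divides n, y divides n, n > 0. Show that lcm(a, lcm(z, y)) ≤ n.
z divides n and y divides n, so lcm(z, y) divides n. a divides n, so lcm(a, lcm(z, y)) divides n. Since n > 0, lcm(a, lcm(z, y)) ≤ n.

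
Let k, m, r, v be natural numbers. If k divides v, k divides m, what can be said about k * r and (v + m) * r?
k * r divides (v + m) * r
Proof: Because k divides v and k divides m, k divides v + m. Then k * r divides (v + m) * r.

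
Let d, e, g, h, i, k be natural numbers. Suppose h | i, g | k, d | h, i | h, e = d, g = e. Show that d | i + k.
h | i and i | h, so h = i. d | h, so d | i. From g = e and g | k, e | k. Since e = d, d | k. d | i, so d | i + k.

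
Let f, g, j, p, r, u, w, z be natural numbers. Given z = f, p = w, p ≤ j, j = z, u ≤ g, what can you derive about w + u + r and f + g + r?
w + u + r ≤ f + g + r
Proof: Since j = z and p ≤ j, p ≤ z. p = w, so w ≤ z. Since z = f, w ≤ f. u ≤ g, so w + u ≤ f + g. Then w + u + r ≤ f + g + r.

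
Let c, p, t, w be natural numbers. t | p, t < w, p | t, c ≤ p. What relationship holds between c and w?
c < w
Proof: t | p and p | t, so t = p. t < w, so p < w. Since c ≤ p, c < w.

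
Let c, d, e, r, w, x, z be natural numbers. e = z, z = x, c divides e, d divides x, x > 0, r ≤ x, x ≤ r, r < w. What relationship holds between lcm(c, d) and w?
lcm(c, d) < w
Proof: Since e = z and z = x, e = x. Since c divides e, c divides x. Because d divides x, lcm(c, d) divides x. x > 0, so lcm(c, d) ≤ x. r ≤ x and x ≤ r, thus r = x. Since r < w, x < w. lcm(c, d) ≤ x, so lcm(c, d) < w.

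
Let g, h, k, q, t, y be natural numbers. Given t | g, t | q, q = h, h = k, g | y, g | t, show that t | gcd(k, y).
Because q = h and h = k, q = k. t | q, so t | k. Since g | t and t | g, g = t. Since g | y, t | y. t | k, so t | gcd(k, y).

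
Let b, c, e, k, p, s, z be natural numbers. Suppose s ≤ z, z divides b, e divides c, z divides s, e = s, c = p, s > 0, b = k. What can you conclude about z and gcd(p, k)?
z divides gcd(p, k)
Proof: z divides s and s > 0, therefore z ≤ s. s ≤ z, so s = z. From e = s, e = z. Because c = p and e divides c, e divides p. e = z, so z divides p. b = k and z divides b, thus z divides k. From z divides p, z divides gcd(p, k).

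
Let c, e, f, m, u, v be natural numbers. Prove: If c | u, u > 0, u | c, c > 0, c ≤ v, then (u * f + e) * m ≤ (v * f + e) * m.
Since c | u and u > 0, c ≤ u. u | c and c > 0, hence u ≤ c. Since c ≤ u, c = u. Since c ≤ v, u ≤ v. Then u * f ≤ v * f. Then u * f + e ≤ v * f + e. Then (u * f + e) * m ≤ (v * f + e) * m.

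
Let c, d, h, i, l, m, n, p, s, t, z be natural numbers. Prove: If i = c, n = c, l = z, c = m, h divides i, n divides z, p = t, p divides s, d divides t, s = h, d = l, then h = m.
From i = c and h divides i, h divides c. d = l and l = z, hence d = z. d divides t, so z divides t. n divides z, so n divides t. p = t and p divides s, hence t divides s. Because s = h, t divides h. Since n divides t, n divides h. Since n = c, c divides h. Since h divides c, h = c. c = m, so h = m.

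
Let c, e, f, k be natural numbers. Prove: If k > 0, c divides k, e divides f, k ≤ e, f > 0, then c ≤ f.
From c divides k and k > 0, c ≤ k. k ≤ e, so c ≤ e. Since e divides f and f > 0, e ≤ f. Since c ≤ e, c ≤ f.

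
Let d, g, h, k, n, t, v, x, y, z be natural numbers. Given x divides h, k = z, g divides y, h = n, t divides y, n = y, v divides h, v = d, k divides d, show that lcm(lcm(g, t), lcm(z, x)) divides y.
g divides y and t divides y, therefore lcm(g, t) divides y. h = n and n = y, so h = y. Since v = d and v divides h, d divides h. Since k divides d, k divides h. k = z, so z divides h. x divides h, so lcm(z, x) divides h. Since h = y, lcm(z, x) divides y. lcm(g, t) divides y, so lcm(lcm(g, t), lcm(z, x)) divides y.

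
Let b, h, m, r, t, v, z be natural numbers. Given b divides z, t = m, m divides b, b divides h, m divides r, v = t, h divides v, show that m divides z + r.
v = t and h divides v, hence h divides t. Since b divides h, b divides t. Since t = m, b divides m. Since m divides b, b = m. b divides z, so m divides z. m divides r, so m divides z + r.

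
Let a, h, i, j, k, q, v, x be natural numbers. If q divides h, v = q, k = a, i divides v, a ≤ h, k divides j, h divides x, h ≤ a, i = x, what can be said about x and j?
x divides j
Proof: a ≤ h and h ≤ a, so a = h. Since i = x and i divides v, x divides v. From v = q, x divides q. q divides h, so x divides h. h divides x, so h = x. From a = h, a = x. k = a and k divides j, therefore a divides j. Since a = x, x divides j.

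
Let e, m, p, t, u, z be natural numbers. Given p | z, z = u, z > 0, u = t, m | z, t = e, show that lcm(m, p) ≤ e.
From z = u and u = t, z = t. t = e, so z = e. Because m | z and p | z, lcm(m, p) | z. z > 0, so lcm(m, p) ≤ z. z = e, so lcm(m, p) ≤ e.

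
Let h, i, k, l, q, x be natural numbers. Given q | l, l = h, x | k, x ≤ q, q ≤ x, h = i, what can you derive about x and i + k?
x | i + k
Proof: Since l = h and h = i, l = i. q ≤ x and x ≤ q, hence q = x. q | l, so x | l. l = i, so x | i. x | k, so x | i + k.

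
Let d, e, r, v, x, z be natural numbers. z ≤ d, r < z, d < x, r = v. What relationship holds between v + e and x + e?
v + e < x + e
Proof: r < z and z ≤ d, therefore r < d. Since r = v, v < d. d < x, so v < x. Then v + e < x + e.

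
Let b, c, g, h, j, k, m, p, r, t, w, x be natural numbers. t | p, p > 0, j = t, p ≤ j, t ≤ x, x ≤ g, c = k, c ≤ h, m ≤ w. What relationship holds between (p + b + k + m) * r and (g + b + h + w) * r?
(p + b + k + m) * r ≤ (g + b + h + w) * r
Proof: From t | p and p > 0, t ≤ p. j = t and p ≤ j, hence p ≤ t. t ≤ p, so t = p. t ≤ x and x ≤ g, thus t ≤ g. From t = p, p ≤ g. Then p + b ≤ g + b. Since c = k and c ≤ h, k ≤ h. Since m ≤ w, k + m ≤ h + w. Because p + b ≤ g + b, p + b + k + m ≤ g + b + h + w. Then (p + b + k + m) * r ≤ (g + b + h + w) * r.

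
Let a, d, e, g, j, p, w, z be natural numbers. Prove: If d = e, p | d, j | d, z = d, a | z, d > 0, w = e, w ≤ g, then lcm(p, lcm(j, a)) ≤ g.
z = d and a | z, so a | d. Since j | d, lcm(j, a) | d. From p | d, lcm(p, lcm(j, a)) | d. Since d > 0, lcm(p, lcm(j, a)) ≤ d. Because d = e, lcm(p, lcm(j, a)) ≤ e. From w = e and w ≤ g, e ≤ g. Since lcm(p, lcm(j, a)) ≤ e, lcm(p, lcm(j, a)) ≤ g.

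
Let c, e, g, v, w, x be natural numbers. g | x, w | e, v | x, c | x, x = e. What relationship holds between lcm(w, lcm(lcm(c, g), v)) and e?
lcm(w, lcm(lcm(c, g), v)) | e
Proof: c | x and g | x, therefore lcm(c, g) | x. Since v | x, lcm(lcm(c, g), v) | x. x = e, so lcm(lcm(c, g), v) | e. Since w | e, lcm(w, lcm(lcm(c, g), v)) | e.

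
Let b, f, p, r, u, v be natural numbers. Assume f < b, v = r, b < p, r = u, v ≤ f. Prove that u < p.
v = r and r = u, hence v = u. v ≤ f and f < b, so v < b. From b < p, v < p. v = u, so u < p.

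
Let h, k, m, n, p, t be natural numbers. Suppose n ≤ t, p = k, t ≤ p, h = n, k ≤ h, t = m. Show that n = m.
Since p = k and t ≤ p, t ≤ k. h = n and k ≤ h, therefore k ≤ n. Since t ≤ k, t ≤ n. n ≤ t, so n = t. t = m, so n = m.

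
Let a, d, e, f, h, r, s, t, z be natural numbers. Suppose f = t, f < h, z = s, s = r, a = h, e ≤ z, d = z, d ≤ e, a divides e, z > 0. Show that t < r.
f = t and f < h, hence t < h. z = s and s = r, so z = r. d = z and d ≤ e, hence z ≤ e. Since e ≤ z, e = z. From a divides e, a divides z. Since a = h, h divides z. z > 0, so h ≤ z. z = r, so h ≤ r. t < h, so t < r.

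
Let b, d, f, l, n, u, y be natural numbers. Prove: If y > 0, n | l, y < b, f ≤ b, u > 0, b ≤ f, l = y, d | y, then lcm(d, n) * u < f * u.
b ≤ f and f ≤ b, hence b = f. l = y and n | l, thus n | y. Since d | y, lcm(d, n) | y. y > 0, so lcm(d, n) ≤ y. y < b, so lcm(d, n) < b. b = f, so lcm(d, n) < f. Since u > 0, lcm(d, n) * u < f * u.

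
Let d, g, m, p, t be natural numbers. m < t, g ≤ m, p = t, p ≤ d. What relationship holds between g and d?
g < d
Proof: Since g ≤ m and m < t, g < t. From p = t and p ≤ d, t ≤ d. g < t, so g < d.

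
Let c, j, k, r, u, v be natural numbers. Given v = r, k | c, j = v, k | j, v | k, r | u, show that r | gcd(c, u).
j = v and k | j, therefore k | v. Since v | k, k = v. v = r, so k = r. k | c, so r | c. r | u, so r | gcd(c, u).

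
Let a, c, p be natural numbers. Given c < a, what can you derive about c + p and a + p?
c + p < a + p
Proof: Since c < a, by adding to both sides, c + p < a + p.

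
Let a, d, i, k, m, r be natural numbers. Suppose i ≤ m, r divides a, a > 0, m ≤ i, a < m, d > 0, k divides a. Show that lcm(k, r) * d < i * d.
m ≤ i and i ≤ m, thus m = i. k divides a and r divides a, hence lcm(k, r) divides a. Since a > 0, lcm(k, r) ≤ a. Since a < m, lcm(k, r) < m. m = i, so lcm(k, r) < i. Since d > 0, by multiplying by a positive, lcm(k, r) * d < i * d.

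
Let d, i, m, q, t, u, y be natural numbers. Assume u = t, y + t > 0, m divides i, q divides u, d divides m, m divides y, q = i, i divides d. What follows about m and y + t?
m ≤ y + t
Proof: i divides d and d divides m, so i divides m. m divides i, so i = m. q = i and q divides u, so i divides u. i = m, so m divides u. Since u = t, m divides t. m divides y, so m divides y + t. y + t > 0, so m ≤ y + t.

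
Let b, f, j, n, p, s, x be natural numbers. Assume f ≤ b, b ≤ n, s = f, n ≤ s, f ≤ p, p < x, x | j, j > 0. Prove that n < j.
f ≤ b and b ≤ n, thus f ≤ n. s = f and n ≤ s, thus n ≤ f. Because f ≤ n, f = n. f ≤ p and p < x, therefore f < x. x | j and j > 0, thus x ≤ j. Since f < x, f < j. Since f = n, n < j.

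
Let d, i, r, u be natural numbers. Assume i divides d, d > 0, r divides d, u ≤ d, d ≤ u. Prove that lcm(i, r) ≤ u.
From d ≤ u and u ≤ d, d = u. i divides d and r divides d, therefore lcm(i, r) divides d. d > 0, so lcm(i, r) ≤ d. d = u, so lcm(i, r) ≤ u.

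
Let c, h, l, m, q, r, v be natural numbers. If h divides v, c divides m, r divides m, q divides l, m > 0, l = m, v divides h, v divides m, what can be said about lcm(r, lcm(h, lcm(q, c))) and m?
lcm(r, lcm(h, lcm(q, c))) ≤ m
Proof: Since v divides h and h divides v, v = h. Since v divides m, h divides m. Because l = m and q divides l, q divides m. c divides m, so lcm(q, c) divides m. Because h divides m, lcm(h, lcm(q, c)) divides m. r divides m, so lcm(r, lcm(h, lcm(q, c))) divides m. Because m > 0, lcm(r, lcm(h, lcm(q, c))) ≤ m.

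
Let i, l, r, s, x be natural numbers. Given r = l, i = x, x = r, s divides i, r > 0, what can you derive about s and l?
s ≤ l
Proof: From i = x and x = r, i = r. s divides i, so s divides r. r > 0, so s ≤ r. r = l, so s ≤ l.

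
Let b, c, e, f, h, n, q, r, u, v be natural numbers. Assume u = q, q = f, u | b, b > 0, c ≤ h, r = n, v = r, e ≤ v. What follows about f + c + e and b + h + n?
f + c + e ≤ b + h + n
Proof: Since u = q and q = f, u = f. From u | b and b > 0, u ≤ b. u = f, so f ≤ b. From v = r and e ≤ v, e ≤ r. Since r = n, e ≤ n. c ≤ h, so c + e ≤ h + n. f ≤ b, so f + c + e ≤ b + h + n.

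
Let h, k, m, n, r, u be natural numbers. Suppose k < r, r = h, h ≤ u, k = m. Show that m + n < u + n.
Since r = h and k < r, k < h. k = m, so m < h. h ≤ u, so m < u. Then m + n < u + n.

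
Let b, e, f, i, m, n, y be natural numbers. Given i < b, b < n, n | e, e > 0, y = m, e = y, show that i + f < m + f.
From e = y and y = m, e = m. i < b and b < n, hence i < n. n | e and e > 0, therefore n ≤ e. Since i < n, i < e. From e = m, i < m. Then i + f < m + f.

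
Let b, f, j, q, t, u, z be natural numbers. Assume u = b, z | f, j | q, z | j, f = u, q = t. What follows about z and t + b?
z | t + b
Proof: q = t and j | q, thus j | t. Since z | j, z | t. f = u and z | f, hence z | u. Since u = b, z | b. Since z | t, z | t + b.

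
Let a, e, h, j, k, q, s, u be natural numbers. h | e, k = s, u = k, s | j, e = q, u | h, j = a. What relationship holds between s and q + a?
s | q + a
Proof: u = k and u | h, thus k | h. Since k = s, s | h. e = q and h | e, hence h | q. s | h, so s | q. Since j = a and s | j, s | a. s | q, so s | q + a.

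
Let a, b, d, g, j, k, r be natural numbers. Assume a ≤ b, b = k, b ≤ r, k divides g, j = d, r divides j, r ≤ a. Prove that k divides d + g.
Because r ≤ a and a ≤ b, r ≤ b. Since b ≤ r, r = b. b = k, so r = k. j = d and r divides j, hence r divides d. r = k, so k divides d. k divides g, so k divides d + g.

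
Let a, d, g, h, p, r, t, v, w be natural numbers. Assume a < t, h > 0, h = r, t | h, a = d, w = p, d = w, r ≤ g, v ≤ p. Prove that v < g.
a = d and d = w, therefore a = w. Because a < t, w < t. t | h and h > 0, therefore t ≤ h. w < t, so w < h. Since h = r, w < r. Since r ≤ g, w < g. Since w = p, p < g. v ≤ p, so v < g.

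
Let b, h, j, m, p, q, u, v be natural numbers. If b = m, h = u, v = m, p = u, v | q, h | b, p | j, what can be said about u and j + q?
u | j + q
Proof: p = u and p | j, so u | j. From h = u and h | b, u | b. Since b = m, u | m. v = m and v | q, thus m | q. u | m, so u | q. u | j, so u | j + q.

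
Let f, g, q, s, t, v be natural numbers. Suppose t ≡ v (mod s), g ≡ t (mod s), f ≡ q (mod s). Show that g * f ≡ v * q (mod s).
g ≡ t (mod s) and t ≡ v (mod s), hence g ≡ v (mod s). Since f ≡ q (mod s), by multiplying congruences, g * f ≡ v * q (mod s).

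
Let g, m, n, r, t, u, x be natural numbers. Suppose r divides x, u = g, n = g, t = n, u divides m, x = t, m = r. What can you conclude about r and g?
r = g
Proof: Since x = t and t = n, x = n. Since n = g, x = g. r divides x, so r divides g. m = r and u divides m, so u divides r. u = g, so g divides r. From r divides g, r = g.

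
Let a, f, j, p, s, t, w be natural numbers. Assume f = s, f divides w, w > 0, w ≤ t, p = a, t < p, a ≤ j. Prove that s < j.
Since f = s and f divides w, s divides w. w > 0, so s ≤ w. p = a and t < p, so t < a. From w ≤ t, w < a. Since a ≤ j, w < j. s ≤ w, so s < j.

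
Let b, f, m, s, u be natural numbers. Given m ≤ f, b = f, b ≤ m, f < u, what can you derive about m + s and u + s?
m + s < u + s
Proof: b = f and b ≤ m, hence f ≤ m. Since m ≤ f, f = m. f < u, so m < u. Then m + s < u + s.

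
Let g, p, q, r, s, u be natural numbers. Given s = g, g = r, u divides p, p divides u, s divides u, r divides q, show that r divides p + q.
s = g and g = r, therefore s = r. Since u divides p and p divides u, u = p. Since s divides u, s divides p. Since s = r, r divides p. r divides q, so r divides p + q.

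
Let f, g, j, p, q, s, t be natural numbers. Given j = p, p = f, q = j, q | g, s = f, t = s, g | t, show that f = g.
j = p and p = f, therefore j = f. q = j and q | g, so j | g. Since j = f, f | g. t = s and g | t, therefore g | s. s = f, so g | f. Since f | g, f = g.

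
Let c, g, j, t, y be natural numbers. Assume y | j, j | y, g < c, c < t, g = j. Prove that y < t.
j | y and y | j, so j = y. g = j, so g = y. g < c and c < t, therefore g < t. Since g = y, y < t.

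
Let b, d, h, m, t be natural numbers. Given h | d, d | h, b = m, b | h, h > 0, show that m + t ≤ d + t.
Because h | d and d | h, h = d. b | h and h > 0, therefore b ≤ h. From h = d, b ≤ d. b = m, so m ≤ d. Then m + t ≤ d + t.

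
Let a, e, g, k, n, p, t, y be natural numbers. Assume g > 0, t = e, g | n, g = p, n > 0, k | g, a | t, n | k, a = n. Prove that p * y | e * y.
From n | k and k | g, n | g. g > 0, so n ≤ g. g | n and n > 0, thus g ≤ n. From n ≤ g, n = g. g = p, so n = p. a = n and a | t, so n | t. t = e, so n | e. From n = p, p | e. Then p * y | e * y.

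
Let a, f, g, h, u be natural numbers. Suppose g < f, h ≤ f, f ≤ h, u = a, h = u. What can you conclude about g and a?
g < a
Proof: f ≤ h and h ≤ f, hence f = h. h = u, so f = u. Because u = a, f = a. g < f, so g < a.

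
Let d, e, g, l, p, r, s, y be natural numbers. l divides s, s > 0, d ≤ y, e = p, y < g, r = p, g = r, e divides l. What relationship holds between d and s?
d < s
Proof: g = r and r = p, therefore g = p. y < g, so y < p. e divides l and l divides s, therefore e divides s. e = p, so p divides s. Since s > 0, p ≤ s. Since y < p, y < s. d ≤ y, so d < s.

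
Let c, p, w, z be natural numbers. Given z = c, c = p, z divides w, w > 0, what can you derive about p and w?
p ≤ w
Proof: z = c and c = p, so z = p. z divides w and w > 0, so z ≤ w. Since z = p, p ≤ w.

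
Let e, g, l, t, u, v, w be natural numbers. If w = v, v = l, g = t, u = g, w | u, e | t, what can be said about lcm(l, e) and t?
lcm(l, e) | t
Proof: w = v and v = l, so w = l. u = g and w | u, thus w | g. From g = t, w | t. w = l, so l | t. e | t, so lcm(l, e) | t.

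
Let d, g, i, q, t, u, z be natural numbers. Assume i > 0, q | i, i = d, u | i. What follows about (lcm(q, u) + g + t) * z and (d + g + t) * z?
(lcm(q, u) + g + t) * z ≤ (d + g + t) * z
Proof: From q | i and u | i, lcm(q, u) | i. Since i > 0, lcm(q, u) ≤ i. i = d, so lcm(q, u) ≤ d. Then lcm(q, u) + g ≤ d + g. Then lcm(q, u) + g + t ≤ d + g + t. Then (lcm(q, u) + g + t) * z ≤ (d + g + t) * z.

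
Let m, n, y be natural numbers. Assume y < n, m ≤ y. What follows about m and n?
m < n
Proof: Because m ≤ y and y < n, by transitivity, m < n.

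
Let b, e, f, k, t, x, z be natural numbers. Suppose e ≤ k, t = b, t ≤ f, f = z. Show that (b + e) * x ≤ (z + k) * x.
Because f = z and t ≤ f, t ≤ z. Since t = b, b ≤ z. e ≤ k, so b + e ≤ z + k. Then (b + e) * x ≤ (z + k) * x.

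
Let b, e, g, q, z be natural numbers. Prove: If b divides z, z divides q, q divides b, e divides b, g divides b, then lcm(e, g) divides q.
b divides z and z divides q, thus b divides q. Since q divides b, b = q. Because e divides b and g divides b, lcm(e, g) divides b. b = q, so lcm(e, g) divides q.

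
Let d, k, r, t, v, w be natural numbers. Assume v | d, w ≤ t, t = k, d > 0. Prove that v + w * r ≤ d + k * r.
Since v | d and d > 0, v ≤ d. t = k and w ≤ t, therefore w ≤ k. Then w * r ≤ k * r. Since v ≤ d, v + w * r ≤ d + k * r.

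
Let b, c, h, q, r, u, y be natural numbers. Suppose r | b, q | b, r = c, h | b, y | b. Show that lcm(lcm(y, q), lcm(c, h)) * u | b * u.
Because y | b and q | b, lcm(y, q) | b. From r = c and r | b, c | b. h | b, so lcm(c, h) | b. lcm(y, q) | b, so lcm(lcm(y, q), lcm(c, h)) | b. Then lcm(lcm(y, q), lcm(c, h)) * u | b * u.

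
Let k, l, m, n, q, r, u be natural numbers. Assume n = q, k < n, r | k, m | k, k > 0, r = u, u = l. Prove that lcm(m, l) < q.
r = u and u = l, hence r = l. r | k, so l | k. Since m | k, lcm(m, l) | k. Since k > 0, lcm(m, l) ≤ k. Since n = q and k < n, k < q. Since lcm(m, l) ≤ k, lcm(m, l) < q.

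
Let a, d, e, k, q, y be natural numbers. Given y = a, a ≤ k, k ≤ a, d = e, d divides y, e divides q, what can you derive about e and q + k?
e divides q + k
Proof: Since a ≤ k and k ≤ a, a = k. Since y = a, y = k. Since d = e and d divides y, e divides y. y = k, so e divides k. e divides q, so e divides q + k.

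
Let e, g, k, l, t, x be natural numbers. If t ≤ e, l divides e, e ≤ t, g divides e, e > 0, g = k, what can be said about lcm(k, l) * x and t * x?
lcm(k, l) * x ≤ t * x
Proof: e ≤ t and t ≤ e, therefore e = t. From g = k and g divides e, k divides e. Since l divides e, lcm(k, l) divides e. e > 0, so lcm(k, l) ≤ e. Since e = t, lcm(k, l) ≤ t. By multiplying by a non-negative, lcm(k, l) * x ≤ t * x.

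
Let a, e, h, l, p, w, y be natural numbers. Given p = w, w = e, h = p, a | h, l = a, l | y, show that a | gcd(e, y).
Because p = w and w = e, p = e. h = p and a | h, so a | p. Since p = e, a | e. Because l = a and l | y, a | y. a | e, so a | gcd(e, y).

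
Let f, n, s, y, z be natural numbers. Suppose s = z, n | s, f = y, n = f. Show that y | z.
Since n = f and f = y, n = y. s = z and n | s, hence n | z. n = y, so y | z.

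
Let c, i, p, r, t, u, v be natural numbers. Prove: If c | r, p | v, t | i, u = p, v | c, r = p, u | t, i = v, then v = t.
Since v | c and c | r, v | r. Since r = p, v | p. Since p | v, p = v. Because u = p and u | t, p | t. p = v, so v | t. i = v and t | i, so t | v. v | t, so v = t.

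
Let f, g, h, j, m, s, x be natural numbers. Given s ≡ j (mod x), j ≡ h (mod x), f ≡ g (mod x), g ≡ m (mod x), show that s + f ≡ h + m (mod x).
s ≡ j (mod x) and j ≡ h (mod x), therefore s ≡ h (mod x). Because f ≡ g (mod x) and g ≡ m (mod x), f ≡ m (mod x). Since s ≡ h (mod x), s + f ≡ h + m (mod x).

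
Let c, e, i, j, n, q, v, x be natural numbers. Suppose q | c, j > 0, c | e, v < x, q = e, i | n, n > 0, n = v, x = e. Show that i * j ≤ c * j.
q = e and q | c, so e | c. Because c | e, e = c. Since x = e, x = c. Because i | n and n > 0, i ≤ n. Since n = v, i ≤ v. From v < x, i < x. Since x = c, i < c. Since j > 0, i * j < c * j. Then i * j ≤ c * j.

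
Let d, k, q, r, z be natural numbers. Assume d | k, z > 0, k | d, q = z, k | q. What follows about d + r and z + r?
d + r ≤ z + r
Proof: From k | d and d | k, k = d. q = z and k | q, hence k | z. From k = d, d | z. Since z > 0, d ≤ z. Then d + r ≤ z + r.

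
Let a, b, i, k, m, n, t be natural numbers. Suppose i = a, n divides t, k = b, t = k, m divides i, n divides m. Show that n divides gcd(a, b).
From n divides m and m divides i, n divides i. Since i = a, n divides a. Since t = k and n divides t, n divides k. Since k = b, n divides b. n divides a, so n divides gcd(a, b).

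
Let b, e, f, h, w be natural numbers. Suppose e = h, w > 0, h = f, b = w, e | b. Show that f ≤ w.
From e = h and h = f, e = f. Since e | b, f | b. b = w, so f | w. w > 0, so f ≤ w.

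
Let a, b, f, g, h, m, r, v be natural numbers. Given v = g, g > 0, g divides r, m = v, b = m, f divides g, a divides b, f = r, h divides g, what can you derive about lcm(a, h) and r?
lcm(a, h) ≤ r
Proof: f = r and f divides g, hence r divides g. g divides r, so g = r. From m = v and v = g, m = g. b = m and a divides b, so a divides m. Since m = g, a divides g. h divides g, so lcm(a, h) divides g. Since g > 0, lcm(a, h) ≤ g. Since g = r, lcm(a, h) ≤ r.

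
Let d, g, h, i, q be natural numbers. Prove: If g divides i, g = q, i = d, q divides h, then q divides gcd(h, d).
g = q and g divides i, so q divides i. i = d, so q divides d. Since q divides h, q divides gcd(h, d).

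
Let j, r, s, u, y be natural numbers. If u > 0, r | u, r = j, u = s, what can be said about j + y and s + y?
j + y ≤ s + y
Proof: Because r | u and u > 0, r ≤ u. Since u = s, r ≤ s. Since r = j, j ≤ s. Then j + y ≤ s + y.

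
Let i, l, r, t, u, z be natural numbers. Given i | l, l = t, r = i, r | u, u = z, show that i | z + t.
u = z and r | u, hence r | z. r = i, so i | z. l = t and i | l, hence i | t. i | z, so i | z + t.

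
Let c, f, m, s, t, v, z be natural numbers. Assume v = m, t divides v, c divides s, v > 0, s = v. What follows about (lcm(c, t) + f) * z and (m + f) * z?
(lcm(c, t) + f) * z ≤ (m + f) * z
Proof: s = v and c divides s, so c divides v. Since t divides v, lcm(c, t) divides v. From v > 0, lcm(c, t) ≤ v. v = m, so lcm(c, t) ≤ m. Then lcm(c, t) + f ≤ m + f. By multiplying by a non-negative, (lcm(c, t) + f) * z ≤ (m + f) * z.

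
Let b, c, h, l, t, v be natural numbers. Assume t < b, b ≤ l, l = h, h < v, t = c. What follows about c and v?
c < v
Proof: l = h and b ≤ l, so b ≤ h. t < b, so t < h. Since h < v, t < v. Because t = c, c < v.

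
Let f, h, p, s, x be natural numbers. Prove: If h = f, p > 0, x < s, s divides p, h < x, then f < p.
h < x and x < s, so h < s. h = f, so f < s. Since s divides p and p > 0, s ≤ p. Because f < s, f < p.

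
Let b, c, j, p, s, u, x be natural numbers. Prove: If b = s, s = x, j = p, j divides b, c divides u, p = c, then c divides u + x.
Since b = s and s = x, b = x. j = p and j divides b, thus p divides b. Since p = c, c divides b. b = x, so c divides x. Since c divides u, c divides u + x.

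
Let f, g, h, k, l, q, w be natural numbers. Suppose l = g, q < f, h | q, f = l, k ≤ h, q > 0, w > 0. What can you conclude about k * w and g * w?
k * w < g * w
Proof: Since f = l and l = g, f = g. From h | q and q > 0, h ≤ q. From q < f, h < f. Since f = g, h < g. Since k ≤ h, k < g. Since w > 0, k * w < g * w.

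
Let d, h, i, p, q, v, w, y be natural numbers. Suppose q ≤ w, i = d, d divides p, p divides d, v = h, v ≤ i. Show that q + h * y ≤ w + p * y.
d divides p and p divides d, hence d = p. Since i = d, i = p. v = h and v ≤ i, thus h ≤ i. i = p, so h ≤ p. By multiplying by a non-negative, h * y ≤ p * y. q ≤ w, so q + h * y ≤ w + p * y.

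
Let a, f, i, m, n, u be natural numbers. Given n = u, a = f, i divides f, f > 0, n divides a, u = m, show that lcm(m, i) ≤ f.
Because n = u and u = m, n = m. From a = f and n divides a, n divides f. n = m, so m divides f. Because i divides f, lcm(m, i) divides f. f > 0, so lcm(m, i) ≤ f.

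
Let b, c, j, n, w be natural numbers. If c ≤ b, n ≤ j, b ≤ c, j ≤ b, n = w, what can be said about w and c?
w ≤ c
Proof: From b ≤ c and c ≤ b, b = c. n ≤ j and j ≤ b, hence n ≤ b. n = w, so w ≤ b. Since b = c, w ≤ c.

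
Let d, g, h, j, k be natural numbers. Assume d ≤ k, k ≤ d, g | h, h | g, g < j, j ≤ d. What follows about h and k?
h < k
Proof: d ≤ k and k ≤ d, hence d = k. Because g | h and h | g, g = h. g < j and j ≤ d, hence g < d. From g = h, h < d. Since d = k, h < k.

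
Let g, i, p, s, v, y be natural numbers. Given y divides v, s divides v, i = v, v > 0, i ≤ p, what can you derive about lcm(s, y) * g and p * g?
lcm(s, y) * g ≤ p * g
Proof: From s divides v and y divides v, lcm(s, y) divides v. Because v > 0, lcm(s, y) ≤ v. Because i = v and i ≤ p, v ≤ p. Since lcm(s, y) ≤ v, lcm(s, y) ≤ p. By multiplying by a non-negative, lcm(s, y) * g ≤ p * g.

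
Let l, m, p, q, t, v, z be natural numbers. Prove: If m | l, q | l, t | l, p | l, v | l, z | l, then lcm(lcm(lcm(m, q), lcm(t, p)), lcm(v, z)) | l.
m | l and q | l, therefore lcm(m, q) | l. t | l and p | l, thus lcm(t, p) | l. Since lcm(m, q) | l, lcm(lcm(m, q), lcm(t, p)) | l. v | l and z | l, hence lcm(v, z) | l. Since lcm(lcm(m, q), lcm(t, p)) | l, lcm(lcm(lcm(m, q), lcm(t, p)), lcm(v, z)) | l.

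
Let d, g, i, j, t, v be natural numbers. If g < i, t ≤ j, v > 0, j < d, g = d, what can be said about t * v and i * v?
t * v < i * v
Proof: t ≤ j and j < d, hence t < d. g = d and g < i, hence d < i. Because t < d, t < i. Since v > 0, by multiplying by a positive, t * v < i * v.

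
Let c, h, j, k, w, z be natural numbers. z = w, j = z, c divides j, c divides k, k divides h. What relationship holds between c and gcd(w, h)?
c divides gcd(w, h)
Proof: j = z and c divides j, so c divides z. Since z = w, c divides w. Because c divides k and k divides h, c divides h. c divides w, so c divides gcd(w, h).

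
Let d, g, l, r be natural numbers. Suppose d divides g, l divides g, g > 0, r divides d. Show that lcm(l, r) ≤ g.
r divides d and d divides g, therefore r divides g. From l divides g, lcm(l, r) divides g. Because g > 0, lcm(l, r) ≤ g.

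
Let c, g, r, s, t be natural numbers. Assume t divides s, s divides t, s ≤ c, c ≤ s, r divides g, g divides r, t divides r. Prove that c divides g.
From t divides s and s divides t, t = s. s ≤ c and c ≤ s, therefore s = c. t = s, so t = c. r divides g and g divides r, thus r = g. Since t divides r, t divides g. t = c, so c divides g.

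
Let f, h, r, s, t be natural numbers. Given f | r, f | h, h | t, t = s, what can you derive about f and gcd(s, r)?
f | gcd(s, r)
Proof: Because t = s and h | t, h | s. Since f | h, f | s. Since f | r, f | gcd(s, r).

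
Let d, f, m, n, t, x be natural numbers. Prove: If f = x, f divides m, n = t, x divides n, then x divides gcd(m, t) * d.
f = x and f divides m, therefore x divides m. n = t and x divides n, thus x divides t. Since x divides m, x divides gcd(m, t). Then x divides gcd(m, t) * d.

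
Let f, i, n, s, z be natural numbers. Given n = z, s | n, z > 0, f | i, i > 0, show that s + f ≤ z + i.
From n = z and s | n, s | z. z > 0, so s ≤ z. Because f | i and i > 0, f ≤ i. Since s ≤ z, s + f ≤ z + i.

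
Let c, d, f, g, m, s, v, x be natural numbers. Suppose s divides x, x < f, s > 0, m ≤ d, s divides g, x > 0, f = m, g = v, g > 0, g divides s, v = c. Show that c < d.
From g = v and v = c, g = c. Because s divides g and g > 0, s ≤ g. g divides s and s > 0, hence g ≤ s. s ≤ g, so s = g. Since s divides x and x > 0, s ≤ x. Since f = m and x < f, x < m. s ≤ x, so s < m. Since m ≤ d, s < d. Since s = g, g < d. From g = c, c < d.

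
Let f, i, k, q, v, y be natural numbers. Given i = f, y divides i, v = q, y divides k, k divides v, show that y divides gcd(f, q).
From i = f and y divides i, y divides f. y divides k and k divides v, hence y divides v. Since v = q, y divides q. y divides f, so y divides gcd(f, q).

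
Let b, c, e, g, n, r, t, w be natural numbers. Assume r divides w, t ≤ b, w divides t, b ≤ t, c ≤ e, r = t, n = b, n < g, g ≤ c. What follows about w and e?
w < e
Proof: Since b ≤ t and t ≤ b, b = t. Since n = b, n = t. From r = t and r divides w, t divides w. w divides t, so t = w. From n = t, n = w. n < g, so w < g. Since g ≤ c, w < c. Since c ≤ e, w < e.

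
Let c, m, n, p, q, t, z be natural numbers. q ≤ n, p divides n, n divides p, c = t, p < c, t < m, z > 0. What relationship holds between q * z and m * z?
q * z < m * z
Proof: Because p divides n and n divides p, p = n. c = t and p < c, therefore p < t. t < m, so p < m. Since p = n, n < m. Because q ≤ n, q < m. Since z > 0, by multiplying by a positive, q * z < m * z.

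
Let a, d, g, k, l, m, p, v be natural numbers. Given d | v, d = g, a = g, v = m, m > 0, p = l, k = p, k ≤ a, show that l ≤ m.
k = p and p = l, therefore k = l. a = g and k ≤ a, therefore k ≤ g. Since k = l, l ≤ g. d = g and d | v, therefore g | v. v = m, so g | m. m > 0, so g ≤ m. l ≤ g, so l ≤ m.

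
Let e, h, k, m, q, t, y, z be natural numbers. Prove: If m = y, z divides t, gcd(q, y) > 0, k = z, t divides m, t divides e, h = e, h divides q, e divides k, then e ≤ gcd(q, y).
h = e and h divides q, therefore e divides q. Since k = z and e divides k, e divides z. z divides t, so e divides t. t divides e, so t = e. m = y and t divides m, hence t divides y. From t = e, e divides y. Since e divides q, e divides gcd(q, y). Since gcd(q, y) > 0, e ≤ gcd(q, y).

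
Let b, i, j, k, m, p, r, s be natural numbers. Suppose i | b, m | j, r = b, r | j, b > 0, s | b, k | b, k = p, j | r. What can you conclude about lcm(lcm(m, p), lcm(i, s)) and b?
lcm(lcm(m, p), lcm(i, s)) ≤ b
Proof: j | r and r | j, so j = r. Since r = b, j = b. From m | j, m | b. k = p and k | b, hence p | b. m | b, so lcm(m, p) | b. From i | b and s | b, lcm(i, s) | b. Since lcm(m, p) | b, lcm(lcm(m, p), lcm(i, s)) | b. b > 0, so lcm(lcm(m, p), lcm(i, s)) ≤ b.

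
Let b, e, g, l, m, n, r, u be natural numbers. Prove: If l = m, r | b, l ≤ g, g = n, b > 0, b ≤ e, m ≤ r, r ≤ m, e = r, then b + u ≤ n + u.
m ≤ r and r ≤ m, thus m = r. Since r | b and b > 0, r ≤ b. Because e = r and b ≤ e, b ≤ r. r ≤ b, so r = b. m = r, so m = b. From g = n and l ≤ g, l ≤ n. l = m, so m ≤ n. Since m = b, b ≤ n. Then b + u ≤ n + u.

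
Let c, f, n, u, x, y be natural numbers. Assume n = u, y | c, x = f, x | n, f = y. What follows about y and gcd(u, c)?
y | gcd(u, c)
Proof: n = u and x | n, hence x | u. Since x = f, f | u. Because f = y, y | u. Since y | c, y | gcd(u, c).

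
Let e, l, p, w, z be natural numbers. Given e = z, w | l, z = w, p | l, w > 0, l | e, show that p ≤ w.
e = z and z = w, so e = w. Because l | e, l | w. Since w | l, l = w. p | l, so p | w. Since w > 0, p ≤ w.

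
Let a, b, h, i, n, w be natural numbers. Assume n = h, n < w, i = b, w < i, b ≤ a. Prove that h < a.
i = b and w < i, therefore w < b. Since b ≤ a, w < a. Since n < w, n < a. From n = h, h < a.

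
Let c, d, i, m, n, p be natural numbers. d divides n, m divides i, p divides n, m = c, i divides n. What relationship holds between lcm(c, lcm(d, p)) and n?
lcm(c, lcm(d, p)) divides n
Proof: m divides i and i divides n, therefore m divides n. Since m = c, c divides n. From d divides n and p divides n, lcm(d, p) divides n. Since c divides n, lcm(c, lcm(d, p)) divides n.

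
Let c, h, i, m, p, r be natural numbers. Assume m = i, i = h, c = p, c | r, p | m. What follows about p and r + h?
p | r + h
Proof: Since c = p and c | r, p | r. m = i and i = h, so m = h. Because p | m, p | h. Since p | r, p | r + h.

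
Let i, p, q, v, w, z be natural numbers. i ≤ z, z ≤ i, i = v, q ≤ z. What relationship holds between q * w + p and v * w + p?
q * w + p ≤ v * w + p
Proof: Since z ≤ i and i ≤ z, z = i. Because i = v, z = v. q ≤ z, so q ≤ v. Then q * w ≤ v * w. Then q * w + p ≤ v * w + p.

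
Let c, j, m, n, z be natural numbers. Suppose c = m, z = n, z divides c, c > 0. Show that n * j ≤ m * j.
From z = n and z divides c, n divides c. From c > 0, n ≤ c. c = m, so n ≤ m. By multiplying by a non-negative, n * j ≤ m * j.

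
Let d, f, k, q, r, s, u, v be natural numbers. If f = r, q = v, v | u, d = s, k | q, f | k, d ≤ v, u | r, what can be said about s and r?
s ≤ r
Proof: v | u and u | r, so v | r. f | k and k | q, hence f | q. From f = r, r | q. Since q = v, r | v. Since v | r, v = r. d = s and d ≤ v, thus s ≤ v. v = r, so s ≤ r.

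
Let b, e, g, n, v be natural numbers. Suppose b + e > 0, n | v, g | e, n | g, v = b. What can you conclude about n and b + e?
n ≤ b + e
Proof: v = b and n | v, therefore n | b. From n | g and g | e, n | e. Because n | b, n | b + e. Since b + e > 0, n ≤ b + e.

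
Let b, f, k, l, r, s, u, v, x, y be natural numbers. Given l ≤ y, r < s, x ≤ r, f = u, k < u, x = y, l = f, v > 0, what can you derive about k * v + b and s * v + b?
k * v + b < s * v + b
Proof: Since l = f and f = u, l = u. Because x = y and x ≤ r, y ≤ r. Since l ≤ y, l ≤ r. From r < s, l < s. From l = u, u < s. Since k < u, k < s. Since v > 0, k * v < s * v. Then k * v + b < s * v + b.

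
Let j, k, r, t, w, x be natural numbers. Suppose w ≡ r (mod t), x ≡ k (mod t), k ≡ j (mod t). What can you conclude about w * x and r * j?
w * x ≡ r * j (mod t)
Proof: Because x ≡ k (mod t) and k ≡ j (mod t), x ≡ j (mod t). Combined with w ≡ r (mod t), by multiplying congruences, w * x ≡ r * j (mod t).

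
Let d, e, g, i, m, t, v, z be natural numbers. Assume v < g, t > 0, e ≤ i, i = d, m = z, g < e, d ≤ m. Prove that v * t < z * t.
g < e and e ≤ i, hence g < i. Since i = d, g < d. v < g, so v < d. m = z and d ≤ m, thus d ≤ z. v < d, so v < z. Combining with t > 0, by multiplying by a positive, v * t < z * t.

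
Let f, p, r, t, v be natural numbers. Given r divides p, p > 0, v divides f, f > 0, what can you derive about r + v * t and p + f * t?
r + v * t ≤ p + f * t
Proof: r divides p and p > 0, so r ≤ p. Since v divides f and f > 0, v ≤ f. By multiplying by a non-negative, v * t ≤ f * t. Since r ≤ p, r + v * t ≤ p + f * t.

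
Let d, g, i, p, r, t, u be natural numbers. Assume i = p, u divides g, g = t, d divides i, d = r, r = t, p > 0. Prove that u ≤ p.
g = t and u divides g, so u divides t. i = p and d divides i, therefore d divides p. Since d = r, r divides p. Since r = t, t divides p. Since u divides t, u divides p. Since p > 0, u ≤ p.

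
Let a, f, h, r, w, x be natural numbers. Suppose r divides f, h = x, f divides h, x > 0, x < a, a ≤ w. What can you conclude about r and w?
r < w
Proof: h = x and f divides h, hence f divides x. Since r divides f, r divides x. Because x > 0, r ≤ x. Because x < a and a ≤ w, x < w. Since r ≤ x, r < w.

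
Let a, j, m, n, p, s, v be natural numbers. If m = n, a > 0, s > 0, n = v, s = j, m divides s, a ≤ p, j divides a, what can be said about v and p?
v ≤ p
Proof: m = n and n = v, so m = v. m divides s and s > 0, thus m ≤ s. s = j, so m ≤ j. m = v, so v ≤ j. j divides a and a > 0, hence j ≤ a. v ≤ j, so v ≤ a. Since a ≤ p, v ≤ p.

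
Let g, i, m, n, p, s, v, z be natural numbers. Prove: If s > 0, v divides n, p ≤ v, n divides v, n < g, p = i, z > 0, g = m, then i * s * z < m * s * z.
Since p = i and p ≤ v, i ≤ v. Because n divides v and v divides n, n = v. g = m and n < g, thus n < m. Because n = v, v < m. i ≤ v, so i < m. Using s > 0 and multiplying by a positive, i * s < m * s. Combining with z > 0, by multiplying by a positive, i * s * z < m * s * z.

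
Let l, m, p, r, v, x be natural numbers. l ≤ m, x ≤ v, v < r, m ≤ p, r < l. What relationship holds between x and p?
x < p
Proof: v < r and r < l, thus v < l. Because l ≤ m, v < m. Because x ≤ v, x < m. m ≤ p, so x < p.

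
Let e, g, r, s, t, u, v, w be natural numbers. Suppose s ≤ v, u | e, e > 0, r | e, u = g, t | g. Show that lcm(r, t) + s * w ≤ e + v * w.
From u = g and u | e, g | e. Since t | g, t | e. Since r | e, lcm(r, t) | e. e > 0, so lcm(r, t) ≤ e. s ≤ v, thus s * w ≤ v * w. lcm(r, t) ≤ e, so lcm(r, t) + s * w ≤ e + v * w.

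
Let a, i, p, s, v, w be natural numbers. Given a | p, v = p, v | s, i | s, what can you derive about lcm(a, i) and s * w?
lcm(a, i) | s * w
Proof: Since v = p and v | s, p | s. a | p, so a | s. From i | s, lcm(a, i) | s. Then lcm(a, i) | s * w.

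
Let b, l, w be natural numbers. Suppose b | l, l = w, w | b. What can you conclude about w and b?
w = b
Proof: l = w and b | l, so b | w. Since w | b, b = w. Then w = b.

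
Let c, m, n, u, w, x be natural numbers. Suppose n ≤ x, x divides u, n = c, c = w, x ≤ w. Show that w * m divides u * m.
n = c and c = w, so n = w. Since n ≤ x, w ≤ x. Since x ≤ w, x = w. x divides u, so w divides u. Then w * m divides u * m.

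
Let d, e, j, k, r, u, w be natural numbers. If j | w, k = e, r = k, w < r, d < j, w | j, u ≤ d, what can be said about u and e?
u < e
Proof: From j | w and w | j, j = w. Since d < j, d < w. Since u ≤ d, u < w. r = k and k = e, so r = e. w < r, so w < e. u < w, so u < e.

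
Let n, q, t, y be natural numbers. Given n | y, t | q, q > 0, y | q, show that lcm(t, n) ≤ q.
n | y and y | q, therefore n | q. t | q, so lcm(t, n) | q. From q > 0, lcm(t, n) ≤ q.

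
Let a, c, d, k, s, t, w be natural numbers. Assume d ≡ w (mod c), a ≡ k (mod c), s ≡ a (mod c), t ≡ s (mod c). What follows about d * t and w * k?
d * t ≡ w * k (mod c)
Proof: t ≡ s (mod c) and s ≡ a (mod c), thus t ≡ a (mod c). Because a ≡ k (mod c), t ≡ k (mod c). Since d ≡ w (mod c), by multiplying congruences, d * t ≡ w * k (mod c).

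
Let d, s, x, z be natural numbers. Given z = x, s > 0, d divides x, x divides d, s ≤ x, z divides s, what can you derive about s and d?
s = d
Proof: From z divides s and s > 0, z ≤ s. z = x, so x ≤ s. From s ≤ x, s = x. From x divides d and d divides x, x = d. Since s = x, s = d.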